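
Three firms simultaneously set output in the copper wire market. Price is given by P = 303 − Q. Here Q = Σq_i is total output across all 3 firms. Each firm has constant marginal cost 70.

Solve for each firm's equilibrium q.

A representative firm's profit is π_i = q_i(303 − Q) − 70q_i, with Q = q_i + Σ_{j≠i} q_j.
First-order condition: 233 − 2q_i − Σ_{j≠i} q_j = 0.
With identical firms, set every q_j = q: then 233 − 2q − 2q = 0, i.e. q = 233/4 = 58.25.

58.25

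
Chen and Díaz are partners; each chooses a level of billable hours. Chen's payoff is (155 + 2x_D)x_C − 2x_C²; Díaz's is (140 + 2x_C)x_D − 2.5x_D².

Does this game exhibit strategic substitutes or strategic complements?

Expanding Chen's payoff: 155x_C + 2x_Dx_C − 2x_C².
∂π/∂x_C = 155 + 2x_D − 4x_C = 0, so x_C = 38.75 + 0.5x_D.
The best-response slope dx_C/dx_D = 0.5 > 0: the reaction function is upward-sloping, so the choices are strategic complements.

strategic complements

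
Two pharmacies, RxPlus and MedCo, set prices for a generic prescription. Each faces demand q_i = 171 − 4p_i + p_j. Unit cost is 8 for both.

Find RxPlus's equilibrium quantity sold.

RxPlus's profit: π = (p_{RxPlus} − 8)(171 − 4p_{RxPlus} + p_{MedCo}).
∂π/∂p_{RxPlus} = 203 − 8p_{RxPlus} + p_{MedCo} = 0 ⇒ p_{RxPlus} = 25.375 + 0.125p_{MedCo}.
The game is symmetric, so in equilibrium p_{MedCo} = p_{RxPlus}: the reaction function gives 0.875p_{RxPlus} = 25.375, hence p_{RxPlus} = 29.
q_{RxPlus} = 171 − 4·29 + 29 = 84.

84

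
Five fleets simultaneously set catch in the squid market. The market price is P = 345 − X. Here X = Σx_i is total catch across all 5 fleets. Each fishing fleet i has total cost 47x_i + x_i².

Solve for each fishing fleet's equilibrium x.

37.25

A representative fishing fleet's profit is π_i = x_i(345 − X) − 47x_i − x_i², with X = x_i + Σ_{j≠i} x_j.
First-order condition: 298 − 4x_i − Σ_{j≠i} x_j = 0.
In a symmetric equilibrium every fishing fleet chooses the same x, so Σ_{j≠i} x_j = 4x. The condition becomes 298 − 8x = 0, giving x = 298/8 = 37.25.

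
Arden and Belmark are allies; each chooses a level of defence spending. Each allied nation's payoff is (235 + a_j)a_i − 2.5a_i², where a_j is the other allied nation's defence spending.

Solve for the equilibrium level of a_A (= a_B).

Arden's payoff is (235 + a_B)a_A − 2.5a_A².
∂π/∂a_A = 235 + a_B − 5a_A = 0, so a_A = 47 + 0.2a_B.
Setting a_A = a_B in the reaction function: a_A = 47 + 0.2a_A, so a_A = 47 / 0.8 = 58.75.

58.75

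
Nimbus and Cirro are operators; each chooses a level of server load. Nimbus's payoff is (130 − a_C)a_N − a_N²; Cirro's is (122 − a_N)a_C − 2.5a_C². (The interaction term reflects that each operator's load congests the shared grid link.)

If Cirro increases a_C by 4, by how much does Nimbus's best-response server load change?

-2

Expanding Nimbus's payoff: 130a_N − a_Ca_N − a_N².
∂π/∂a_N = 130 − a_C − 2a_N = 0, so a_N = 65 − 0.5a_C.
The reaction-function slope is −0.5, so a 4-unit rise in a_C moves a_N by −0.5 × 4 = −2. Nimbus's best response falls — the actions are strategic substitutes.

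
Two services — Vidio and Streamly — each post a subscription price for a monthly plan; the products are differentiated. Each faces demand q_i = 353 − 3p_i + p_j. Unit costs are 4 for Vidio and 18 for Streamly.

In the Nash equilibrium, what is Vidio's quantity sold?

210.6

Vidio's profit: π = (p_{Vidio} − 4)(353 − 3p_{Vidio} + p_{Streamly}).
∂π/∂p_{Vidio} = 365 − 6p_{Vidio} + p_{Streamly} = 0 ⇒ p_{Vidio} = 365/6 + (1/6)p_{Streamly}.
Similarly p_{Streamly} = 407/6 + (1/6)p_{Vidio}.
Solving the two reaction functions simultaneously: (1 − (1/6)(1/6))p_{Vidio} = 365/6 + (1/6)·(407/6), so (35/36)p_{Vidio} = 2597/36 and p_{Vidio} = 74.2.
Then p_{Streamly} = 407/6 + (1/6)·74.2 = 80.2.
q_{Vidio} = 353 − 3·74.2 + 80.2 = 210.6.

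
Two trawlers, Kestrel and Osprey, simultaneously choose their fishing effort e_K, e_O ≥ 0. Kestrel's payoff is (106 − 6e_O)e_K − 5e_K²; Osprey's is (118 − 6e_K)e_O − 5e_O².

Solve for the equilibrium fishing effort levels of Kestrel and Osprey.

Expanding Kestrel's payoff: 106e_K − 6e_Oe_K − 5e_K².
∂π/∂e_K = 106 − 6e_O − 10e_K = 0, so e_K = 10.6 − 0.6e_O.
Likewise for Osprey: e_O = 11.8 − 0.6e_K.
Solving the two reaction functions simultaneously: (1 − (−0.6)(−0.6))e_K = 10.6 − 0.6·11.8, so 0.64e_K = 3.52 and e_K = 5.5.
Then e_O = 11.8 − 0.6·5.5 = 8.5.

5.5, 8.5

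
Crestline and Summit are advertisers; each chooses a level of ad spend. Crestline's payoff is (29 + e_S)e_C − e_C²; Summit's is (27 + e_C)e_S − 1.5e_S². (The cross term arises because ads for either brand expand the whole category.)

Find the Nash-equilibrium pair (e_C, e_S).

22.8, 16.6

Expanding Crestline's payoff: 29e_C + e_Se_C − e_C².
∂π/∂e_C = 29 + e_S − 2e_C = 0, so e_C = 14.5 + 0.5e_S.
Likewise for Summit: e_S = 9 + (1/3)e_C.
Plugging e_S into Crestline's best response: e_C = 14.5 + 0.5(9 + (1/3)e_C) ⇒ (5/6)e_C = 19, so e_C = 22.8.
Then e_S = 9 + (1/3)·22.8 = 16.6.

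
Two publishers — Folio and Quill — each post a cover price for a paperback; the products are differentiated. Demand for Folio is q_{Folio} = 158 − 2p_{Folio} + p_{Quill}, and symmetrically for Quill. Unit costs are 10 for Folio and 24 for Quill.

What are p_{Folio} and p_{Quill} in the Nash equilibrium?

Folio's profit: π = (p_{Folio} − 10)(158 − 2p_{Folio} + p_{Quill}).
∂π/∂p_{Folio} = 178 − 4p_{Folio} + p_{Quill} = 0 ⇒ p_{Folio} = 44.5 + 0.25p_{Quill}.
Similarly p_{Quill} = 51.5 + 0.25p_{Folio}.
Plugging p_{Quill} into Folio's best response: p_{Folio} = 44.5 + 0.25(51.5 + 0.25p_{Folio}) ⇒ 0.9375p_{Folio} = 57.375, so p_{Folio} = 61.2.
Then p_{Quill} = 51.5 + 0.25·61.2 = 66.8.

61.2, 66.8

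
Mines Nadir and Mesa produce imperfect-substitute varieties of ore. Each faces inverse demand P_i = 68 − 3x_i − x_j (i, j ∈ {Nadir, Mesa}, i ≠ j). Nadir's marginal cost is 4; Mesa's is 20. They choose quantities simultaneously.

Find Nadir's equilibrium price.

32.8

Mine Nadir's profit: π = x_{Nadir}(68 − 3x_{Nadir} − x_{Mesa}) − 4x_{Nadir}.
∂π/∂x_{Nadir} = 64 − 6x_{Nadir} − x_{Mesa} = 0 ⇒ x_{Nadir} = 32/3 − (1/6)x_{Mesa}.
Similarly x_{Mesa} = 8 − (1/6)x_{Nadir}.
Plugging x_{Mesa} into Nadir's best response: x_{Nadir} = 32/3 − (1/6)(8 − (1/6)x_{Nadir}) ⇒ (35/36)x_{Nadir} = 28/3, so x_{Nadir} = 9.6.
Then x_{Mesa} = 8 − (1/6)·9.6 = 6.4.
P_{Nadir} = 68 − 3·9.6 − 6.4 = 32.8.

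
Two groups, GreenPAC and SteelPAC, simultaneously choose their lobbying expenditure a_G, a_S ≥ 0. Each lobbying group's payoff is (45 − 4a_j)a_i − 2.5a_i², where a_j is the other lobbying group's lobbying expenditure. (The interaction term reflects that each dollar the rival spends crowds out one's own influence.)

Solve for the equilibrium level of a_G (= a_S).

GreenPAC's payoff is (45 − 4a_S)a_G − 2.5a_G².
∂π/∂a_G = 45 − 4a_S − 5a_G = 0, so a_G = 9 − 0.8a_S.
By symmetry a_S = a_G; substituting into the reaction function, 1.8a_G = 9 and a_G = 5.

5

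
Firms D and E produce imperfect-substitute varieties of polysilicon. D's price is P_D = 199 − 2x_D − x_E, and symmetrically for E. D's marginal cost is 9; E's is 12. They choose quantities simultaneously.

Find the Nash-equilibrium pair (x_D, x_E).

38.2, 37.2

Firm D's profit: π = x_D(199 − 2x_D − x_E) − 9x_D.
∂π/∂x_D = 190 − 4x_D − x_E = 0 ⇒ x_D = 47.5 − 0.25x_E.
Similarly x_E = 46.75 − 0.25x_D.
Substituting the second reaction function into the first: x_D = 47.5 − 0.25(46.75 − 0.25x_D), which gives 0.9375x_D = 35.8125 ⇒ x_D = 38.2.
Then x_E = 46.75 − 0.25·38.2 = 37.2.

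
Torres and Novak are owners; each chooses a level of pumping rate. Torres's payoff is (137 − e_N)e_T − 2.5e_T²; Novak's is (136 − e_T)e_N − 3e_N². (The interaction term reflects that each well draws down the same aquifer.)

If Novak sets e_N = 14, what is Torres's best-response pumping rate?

24.6

Expanding Torres's payoff: 137e_T − e_Ne_T − 2.5e_T².
∂π/∂e_T = 137 − e_N − 5e_T = 0, so e_T = 27.4 − 0.2e_N.
At e_N = 14: e_T = 27.4 − 0.2·14 = 24.6.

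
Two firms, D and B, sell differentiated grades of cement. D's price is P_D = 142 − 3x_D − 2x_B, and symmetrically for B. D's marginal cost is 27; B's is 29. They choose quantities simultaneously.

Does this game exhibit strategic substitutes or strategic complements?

Firm D's profit: π = x_D(142 − 3x_D − 2x_B) − 27x_D.
∂π/∂x_D = 115 − 6x_D − 2x_B = 0 ⇒ x_D = 115/6 − (1/3)x_B.
The best-response slope dx_D/dx_B = −1/3 < 0: the reaction function is downward-sloping, so the choices are strategic substitutes.

strategic substitutes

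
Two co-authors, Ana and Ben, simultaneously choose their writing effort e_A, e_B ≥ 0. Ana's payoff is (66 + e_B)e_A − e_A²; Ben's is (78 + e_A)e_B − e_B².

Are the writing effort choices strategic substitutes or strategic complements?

Expanding Ana's payoff: 66e_A + e_Be_A − e_A².
∂π/∂e_A = 66 + e_B − 2e_A = 0, so e_A = 33 + 0.5e_B.
The best-response slope de_A/de_B = 0.5 > 0: the reaction function is upward-sloping, so the choices are strategic complements.

strategic complements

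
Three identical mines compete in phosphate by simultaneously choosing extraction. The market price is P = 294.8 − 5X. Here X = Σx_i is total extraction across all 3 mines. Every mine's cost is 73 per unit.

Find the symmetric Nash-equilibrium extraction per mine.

A representative mine's profit is π_i = x_i(294.8 − 5X) − 73x_i, with X = x_i + Σ_{j≠i} x_j.
First-order condition: 221.8 − 10x_i − 5Σ_{j≠i} x_j = 0.
In a symmetric equilibrium every mine chooses the same x, so Σ_{j≠i} x_j = 2x. The condition becomes 221.8 − 20x = 0, giving x = 221.8/20 = 11.09.

11.09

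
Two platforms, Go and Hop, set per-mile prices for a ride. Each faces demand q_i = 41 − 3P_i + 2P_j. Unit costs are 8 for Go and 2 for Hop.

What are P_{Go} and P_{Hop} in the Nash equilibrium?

15.125, 12.875

Go's profit: π = (P_{Go} − 8)(41 − 3P_{Go} + 2P_{Hop}).
∂π/∂P_{Go} = 65 − 6P_{Go} + 2P_{Hop} = 0 ⇒ P_{Go} = 65/6 + (1/3)P_{Hop}.
Similarly P_{Hop} = 47/6 + (1/3)P_{Go}.
Plugging P_{Hop} into Go's best response: P_{Go} = 65/6 + (1/3)(47/6 + (1/3)P_{Go}) ⇒ (8/9)P_{Go} = 121/9, so P_{Go} = 15.125.
Then P_{Hop} = 47/6 + (1/3)·15.125 = 12.875.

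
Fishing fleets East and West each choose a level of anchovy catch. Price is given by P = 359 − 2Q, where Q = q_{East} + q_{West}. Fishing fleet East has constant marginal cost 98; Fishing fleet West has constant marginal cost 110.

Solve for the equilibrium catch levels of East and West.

Fishing fleet East's profit: π = q_{East}(359 − 2(q_{East} + q_{West})) − 98q_{East}.
∂π/∂q_{East} = 261 − 4q_{East} − 2q_{West} = 0, so q_{East} = 65.25 − 0.5q_{West}.
By the same steps for West: q_{West} = 62.25 − 0.5q_{East}.
Plugging q_{West} into East's best response: q_{East} = 65.25 − 0.5(62.25 − 0.5q_{East}) ⇒ 0.75q_{East} = 34.125, so q_{East} = 45.5.
Then q_{West} = 62.25 − 0.5·45.5 = 39.5.

45.5, 39.5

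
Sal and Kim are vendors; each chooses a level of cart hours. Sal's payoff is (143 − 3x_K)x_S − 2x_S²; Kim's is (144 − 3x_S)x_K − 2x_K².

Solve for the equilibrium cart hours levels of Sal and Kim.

Expanding Sal's payoff: 143x_S − 3x_Kx_S − 2x_S².
∂π/∂x_S = 143 − 3x_K − 4x_S = 0, so x_S = 35.75 − 0.75x_K.
Likewise for Kim: x_K = 36 − 0.75x_S.
Substituting the second reaction function into the first: x_S = 35.75 − 0.75(36 − 0.75x_S), which gives 0.4375x_S = 8.75 ⇒ x_S = 20.
Then x_K = 36 − 0.75·20 = 21.

20, 21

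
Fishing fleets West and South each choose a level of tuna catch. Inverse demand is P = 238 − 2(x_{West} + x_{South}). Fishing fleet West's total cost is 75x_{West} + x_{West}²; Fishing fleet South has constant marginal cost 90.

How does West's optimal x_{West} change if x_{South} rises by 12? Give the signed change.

-4

Fishing fleet West's profit: π = x_{West}(238 − 2(x_{West} + x_{South})) − 75x_{West} − x_{West}².
∂π/∂x_{West} = 163 − 6x_{West} − 2x_{South} = 0, so x_{West} = 163/6 − (1/3)x_{South}.
The reaction-function slope is −1/3, so a 12-unit rise in x_{South} moves x_{West} by −1/3 × 12 = −4. West's best response falls — the actions are strategic substitutes.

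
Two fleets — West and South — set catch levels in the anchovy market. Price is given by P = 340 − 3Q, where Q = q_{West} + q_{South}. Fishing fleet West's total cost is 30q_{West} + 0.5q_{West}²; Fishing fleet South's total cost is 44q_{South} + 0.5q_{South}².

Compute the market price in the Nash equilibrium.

158.2

Fishing fleet West's profit: π = q_{West}(340 − 3(q_{West} + q_{South})) − 30q_{West} − 0.5q_{West}².
∂π/∂q_{West} = 310 − 7q_{West} − 3q_{South} = 0, so q_{West} = 310/7 − (3/7)q_{South}.
By the same steps for South: q_{South} = 296/7 − (3/7)q_{West}.
Solving the two reaction functions simultaneously: (1 − (−3/7)(−3/7))q_{West} = 310/7 − (3/7)·(296/7), so (40/49)q_{West} = 1282/49 and q_{West} = 32.05.
Then q_{South} = 296/7 − (3/7)·32.05 = 28.55.
Equilibrium price: P = 340 − 3·60.6 = 158.2.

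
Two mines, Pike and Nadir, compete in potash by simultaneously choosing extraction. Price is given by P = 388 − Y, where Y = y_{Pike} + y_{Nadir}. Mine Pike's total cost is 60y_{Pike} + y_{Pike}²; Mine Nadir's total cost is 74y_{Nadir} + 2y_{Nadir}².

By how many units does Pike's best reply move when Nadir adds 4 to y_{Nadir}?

Mine Pike's profit: π = y_{Pike}(388 − (y_{Pike} + y_{Nadir})) − 60y_{Pike} − y_{Pike}².
∂π/∂y_{Pike} = 328 − 4y_{Pike} − y_{Nadir} = 0, so y_{Pike} = 82 − 0.25y_{Nadir}.
The reaction-function slope is −0.25, so a 4-unit rise in y_{Nadir} moves y_{Pike} by −0.25 × 4 = −1. Pike's best response falls — the actions are strategic substitutes.

-1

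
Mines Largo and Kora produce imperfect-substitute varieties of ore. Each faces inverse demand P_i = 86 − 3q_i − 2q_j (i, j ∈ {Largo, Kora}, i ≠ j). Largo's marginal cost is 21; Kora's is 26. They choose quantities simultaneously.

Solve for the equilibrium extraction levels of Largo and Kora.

8.4375, 7.1875

Mine Largo's profit: π = q_{Largo}(86 − 3q_{Largo} − 2q_{Kora}) − 21q_{Largo}.
∂π/∂q_{Largo} = 65 − 6q_{Largo} − 2q_{Kora} = 0 ⇒ q_{Largo} = 65/6 − (1/3)q_{Kora}.
Similarly q_{Kora} = 10 − (1/3)q_{Largo}.
Solving the two reaction functions simultaneously: (1 − (−1/3)(−1/3))q_{Largo} = 65/6 − (1/3)·10, so (8/9)q_{Largo} = 7.5 and q_{Largo} = 8.4375.
Then q_{Kora} = 10 − (1/3)·8.4375 = 7.1875.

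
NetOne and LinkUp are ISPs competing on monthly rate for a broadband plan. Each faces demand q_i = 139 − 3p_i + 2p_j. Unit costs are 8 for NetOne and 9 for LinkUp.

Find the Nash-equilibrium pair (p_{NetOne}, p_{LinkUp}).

40.9375, 41.3125

NetOne's profit: π = (p_{NetOne} − 8)(139 − 3p_{NetOne} + 2p_{LinkUp}).
∂π/∂p_{NetOne} = 163 − 6p_{NetOne} + 2p_{LinkUp} = 0 ⇒ p_{NetOne} = 163/6 + (1/3)p_{LinkUp}.
Similarly p_{LinkUp} = 83/3 + (1/3)p_{NetOne}.
Substituting the second reaction function into the first: p_{NetOne} = 163/6 + (1/3)(83/3 + (1/3)p_{NetOne}), which gives (8/9)p_{NetOne} = 655/18 ⇒ p_{NetOne} = 40.9375.
Then p_{LinkUp} = 83/3 + (1/3)·40.9375 = 41.3125.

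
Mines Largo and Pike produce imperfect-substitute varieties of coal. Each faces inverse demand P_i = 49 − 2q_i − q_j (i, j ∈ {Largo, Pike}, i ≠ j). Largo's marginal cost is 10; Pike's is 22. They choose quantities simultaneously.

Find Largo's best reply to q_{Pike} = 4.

Mine Largo's profit: π = q_{Largo}(49 − 2q_{Largo} − q_{Pike}) − 10q_{Largo}.
∂π/∂q_{Largo} = 39 − 4q_{Largo} − q_{Pike} = 0 ⇒ q_{Largo} = 9.75 − 0.25q_{Pike}.
At q_{Pike} = 4: q_{Largo} = 9.75 − 0.25·4 = 8.75.

8.75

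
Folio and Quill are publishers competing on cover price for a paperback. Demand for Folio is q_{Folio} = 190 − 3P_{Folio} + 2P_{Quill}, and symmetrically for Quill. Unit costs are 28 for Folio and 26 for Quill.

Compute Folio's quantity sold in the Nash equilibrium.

120.375

Folio's profit: π = (P_{Folio} − 28)(190 − 3P_{Folio} + 2P_{Quill}).
∂π/∂P_{Folio} = 274 − 6P_{Folio} + 2P_{Quill} = 0 ⇒ P_{Folio} = 137/3 + (1/3)P_{Quill}.
Similarly P_{Quill} = 134/3 + (1/3)P_{Folio}.
Substituting the second reaction function into the first: P_{Folio} = 137/3 + (1/3)(134/3 + (1/3)P_{Folio}), which gives (8/9)P_{Folio} = 545/9 ⇒ P_{Folio} = 68.125.
Then P_{Quill} = 134/3 + (1/3)·68.125 = 67.375.
q_{Folio} = 190 − 3·68.125 + 2·67.375 = 120.375.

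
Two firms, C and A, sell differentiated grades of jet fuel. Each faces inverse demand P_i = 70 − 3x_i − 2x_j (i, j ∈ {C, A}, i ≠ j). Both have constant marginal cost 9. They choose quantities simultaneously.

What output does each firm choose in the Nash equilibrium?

Firm C's profit: π = x_C(70 − 3x_C − 2x_A) − 9x_C.
∂π/∂x_C = 61 − 6x_C − 2x_A = 0 ⇒ x_C = 61/6 − (1/3)x_A.
The game is symmetric, so in equilibrium x_A = x_C: the reaction function gives (4/3)x_C = 61/6, hence x_C = 7.625.

7.625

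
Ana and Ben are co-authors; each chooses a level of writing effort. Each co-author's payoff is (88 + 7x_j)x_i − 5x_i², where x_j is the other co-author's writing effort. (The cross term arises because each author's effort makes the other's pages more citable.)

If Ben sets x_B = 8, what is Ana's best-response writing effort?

14.4

Ana's payoff is (88 + 7x_B)x_A − 5x_A².
∂π/∂x_A = 88 + 7x_B − 10x_A = 0, so x_A = 8.8 + 0.7x_B.
At x_B = 8: x_A = 8.8 + 0.7·8 = 14.4.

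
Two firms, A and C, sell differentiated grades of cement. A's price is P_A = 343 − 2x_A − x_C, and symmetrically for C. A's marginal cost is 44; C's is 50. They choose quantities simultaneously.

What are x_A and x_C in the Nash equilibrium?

Firm A's profit: π = x_A(343 − 2x_A − x_C) − 44x_A.
∂π/∂x_A = 299 − 4x_A − x_C = 0 ⇒ x_A = 74.75 − 0.25x_C.
Similarly x_C = 73.25 − 0.25x_A.
Plugging x_C into A's best response: x_A = 74.75 − 0.25(73.25 − 0.25x_A) ⇒ 0.9375x_A = 56.4375, so x_A = 60.2.
Then x_C = 73.25 − 0.25·60.2 = 58.2.

60.2, 58.2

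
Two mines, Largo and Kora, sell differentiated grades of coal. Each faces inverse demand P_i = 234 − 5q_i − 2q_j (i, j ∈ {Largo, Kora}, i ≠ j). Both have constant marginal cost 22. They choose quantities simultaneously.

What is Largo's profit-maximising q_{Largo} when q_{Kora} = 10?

19.2

Mine Largo's profit: π = q_{Largo}(234 − 5q_{Largo} − 2q_{Kora}) − 22q_{Largo}.
∂π/∂q_{Largo} = 212 − 10q_{Largo} − 2q_{Kora} = 0 ⇒ q_{Largo} = 21.2 − 0.2q_{Kora}.
At q_{Kora} = 10: q_{Largo} = 21.2 − 0.2·10 = 19.2.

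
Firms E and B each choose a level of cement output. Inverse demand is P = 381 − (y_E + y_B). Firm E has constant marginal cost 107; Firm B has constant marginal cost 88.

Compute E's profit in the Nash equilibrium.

Firm E's profit: π = y_E(381 − (y_E + y_B)) − 107y_E.
∂π/∂y_E = 274 − 2y_E − y_B = 0, so y_E = 137 − 0.5y_B.
By the same steps for B: y_B = 146.5 − 0.5y_E.
Substituting the second reaction function into the first: y_E = 137 − 0.5(146.5 − 0.5y_E), which gives 0.75y_E = 63.75 ⇒ y_E = 85.
Then y_B = 146.5 − 0.5·85 = 104.
Price P = 381 − 189 = 192.
E's profit: (192 − 107)·85 = 7225.

7225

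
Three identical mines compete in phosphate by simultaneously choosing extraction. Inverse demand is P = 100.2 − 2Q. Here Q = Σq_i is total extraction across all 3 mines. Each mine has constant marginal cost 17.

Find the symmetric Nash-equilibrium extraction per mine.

A representative mine's profit is π_i = q_i(100.2 − 2Q) − 17q_i, with Q = q_i + Σ_{j≠i} q_j.
First-order condition: 83.2 − 4q_i − 2Σ_{j≠i} q_j = 0.
In a symmetric equilibrium every mine chooses the same q, so Σ_{j≠i} q_j = 2q. The condition becomes 83.2 − 8q = 0, giving q = 83.2/8 = 10.4.

10.4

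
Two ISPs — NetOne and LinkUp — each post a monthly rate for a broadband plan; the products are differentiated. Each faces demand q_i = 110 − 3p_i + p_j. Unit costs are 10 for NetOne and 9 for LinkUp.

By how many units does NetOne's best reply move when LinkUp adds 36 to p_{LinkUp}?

6

NetOne's profit: π = (p_{NetOne} − 10)(110 − 3p_{NetOne} + p_{LinkUp}).
∂π/∂p_{NetOne} = 140 − 6p_{NetOne} + p_{LinkUp} = 0 ⇒ p_{NetOne} = 70/3 + (1/6)p_{LinkUp}.
The reaction-function slope is 1/6, so a 36-unit rise in p_{LinkUp} moves p_{NetOne} by 1/6 × 36 = 6. NetOne's best response rises — the actions are strategic complements.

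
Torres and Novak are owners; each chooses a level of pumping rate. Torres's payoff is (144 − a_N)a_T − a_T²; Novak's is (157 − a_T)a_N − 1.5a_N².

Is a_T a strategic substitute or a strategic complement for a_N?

Expanding Torres's payoff: 144a_T − a_Na_T − a_T².
∂π/∂a_T = 144 − a_N − 2a_T = 0, so a_T = 72 − 0.5a_N.
The best-response slope da_T/da_N = −0.5 < 0: the reaction function is downward-sloping, so the choices are strategic substitutes.

strategic substitutes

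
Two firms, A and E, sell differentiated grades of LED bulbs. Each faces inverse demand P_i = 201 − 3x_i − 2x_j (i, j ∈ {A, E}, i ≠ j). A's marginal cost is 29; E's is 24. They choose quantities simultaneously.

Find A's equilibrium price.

Firm A's profit: π = x_A(201 − 3x_A − 2x_E) − 29x_A.
∂π/∂x_A = 172 − 6x_A − 2x_E = 0 ⇒ x_A = 86/3 − (1/3)x_E.
Similarly x_E = 29.5 − (1/3)x_A.
Solving the two reaction functions simultaneously: (1 − (−1/3)(−1/3))x_A = 86/3 − (1/3)·29.5, so (8/9)x_A = 113/6 and x_A = 21.1875.
Then x_E = 29.5 − (1/3)·21.1875 = 22.4375.
P_A = 201 − 3·21.1875 − 2·22.4375 = 92.5625.

92.5625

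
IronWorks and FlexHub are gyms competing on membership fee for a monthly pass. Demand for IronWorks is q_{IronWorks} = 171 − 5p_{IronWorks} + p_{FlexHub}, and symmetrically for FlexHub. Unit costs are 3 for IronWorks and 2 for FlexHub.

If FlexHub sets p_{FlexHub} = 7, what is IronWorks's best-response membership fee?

IronWorks's profit: π = (p_{IronWorks} − 3)(171 − 5p_{IronWorks} + p_{FlexHub}).
∂π/∂p_{IronWorks} = 186 − 10p_{IronWorks} + p_{FlexHub} = 0 ⇒ p_{IronWorks} = 18.6 + 0.1p_{FlexHub}.
At p_{FlexHub} = 7: p_{IronWorks} = 18.6 + 0.1·7 = 19.3.

19.3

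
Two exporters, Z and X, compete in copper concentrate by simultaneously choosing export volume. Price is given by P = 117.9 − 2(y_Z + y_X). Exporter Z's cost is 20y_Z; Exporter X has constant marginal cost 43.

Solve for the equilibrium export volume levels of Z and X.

Exporter Z's profit: π = y_Z(117.9 − 2(y_Z + y_X)) − 20y_Z.
∂π/∂y_Z = 97.9 − 4y_Z − 2y_X = 0, so y_Z = 24.475 − 0.5y_X.
By the same steps for X: y_X = 18.725 − 0.5y_Z.
Plugging y_X into Z's best response: y_Z = 24.475 − 0.5(18.725 − 0.5y_Z) ⇒ 0.75y_Z = 15.1125, so y_Z = 20.15.
Then y_X = 18.725 − 0.5·20.15 = 8.65.

20.15, 8.65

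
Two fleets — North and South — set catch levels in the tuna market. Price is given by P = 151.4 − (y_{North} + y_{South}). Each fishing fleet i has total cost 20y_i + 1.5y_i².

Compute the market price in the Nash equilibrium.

Fishing fleet North's profit: π = y_{North}(151.4 − (y_{North} + y_{South})) − 20y_{North} − 1.5y_{North}².
∂π/∂y_{North} = 131.4 − 5y_{North} − y_{South} = 0, so y_{North} = 26.28 − 0.2y_{South}.
By symmetry y_{South} = y_{North}; substituting into the reaction function, 1.2y_{North} = 26.28 and y_{North} = 21.9.
Equilibrium price: P = 151.4 − 43.8 = 107.6.

107.6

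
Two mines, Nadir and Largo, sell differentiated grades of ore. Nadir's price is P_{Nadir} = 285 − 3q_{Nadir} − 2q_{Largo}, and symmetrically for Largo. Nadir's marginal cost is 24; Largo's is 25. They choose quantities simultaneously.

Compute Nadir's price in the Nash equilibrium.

Mine Nadir's profit: π = q_{Nadir}(285 − 3q_{Nadir} − 2q_{Largo}) − 24q_{Nadir}.
∂π/∂q_{Nadir} = 261 − 6q_{Nadir} − 2q_{Largo} = 0 ⇒ q_{Nadir} = 43.5 − (1/3)q_{Largo}.
Similarly q_{Largo} = 130/3 − (1/3)q_{Nadir}.
Solving the two reaction functions simultaneously: (1 − (−1/3)(−1/3))q_{Nadir} = 43.5 − (1/3)·(130/3), so (8/9)q_{Nadir} = 523/18 and q_{Nadir} = 32.6875.
Then q_{Largo} = 130/3 − (1/3)·32.6875 = 32.4375.
P_{Nadir} = 285 − 3·32.6875 − 2·32.4375 = 122.0625.

122.0625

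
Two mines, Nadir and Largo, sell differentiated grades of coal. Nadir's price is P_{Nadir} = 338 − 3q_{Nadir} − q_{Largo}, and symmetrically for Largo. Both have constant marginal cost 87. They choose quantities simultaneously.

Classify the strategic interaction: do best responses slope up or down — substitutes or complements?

Mine Nadir's profit: π = q_{Nadir}(338 − 3q_{Nadir} − q_{Largo}) − 87q_{Nadir}.
∂π/∂q_{Nadir} = 251 − 6q_{Nadir} − q_{Largo} = 0 ⇒ q_{Nadir} = 251/6 − (1/6)q_{Largo}.
The best-response slope dq_{Nadir}/dq_{Largo} = −1/6 < 0: the reaction function is downward-sloping, so the choices are strategic substitutes.

strategic substitutes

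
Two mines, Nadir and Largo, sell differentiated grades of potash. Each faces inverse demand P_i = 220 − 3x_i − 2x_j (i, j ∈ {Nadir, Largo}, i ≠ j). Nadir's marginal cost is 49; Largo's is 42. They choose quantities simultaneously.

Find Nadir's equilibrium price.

Mine Nadir's profit: π = x_{Nadir}(220 − 3x_{Nadir} − 2x_{Largo}) − 49x_{Nadir}.
∂π/∂x_{Nadir} = 171 − 6x_{Nadir} − 2x_{Largo} = 0 ⇒ x_{Nadir} = 28.5 − (1/3)x_{Largo}.
Similarly x_{Largo} = 89/3 − (1/3)x_{Nadir}.
Solving the two reaction functions simultaneously: (1 − (−1/3)(−1/3))x_{Nadir} = 28.5 − (1/3)·(89/3), so (8/9)x_{Nadir} = 335/18 and x_{Nadir} = 20.9375.
Then x_{Largo} = 89/3 − (1/3)·20.9375 = 22.6875.
P_{Nadir} = 220 − 3·20.9375 − 2·22.6875 = 111.8125.

111.8125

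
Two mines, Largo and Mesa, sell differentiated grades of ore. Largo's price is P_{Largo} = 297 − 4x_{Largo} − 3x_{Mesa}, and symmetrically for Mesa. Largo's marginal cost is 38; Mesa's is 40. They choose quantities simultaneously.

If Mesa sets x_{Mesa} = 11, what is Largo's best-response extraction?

Mine Largo's profit: π = x_{Largo}(297 − 4x_{Largo} − 3x_{Mesa}) − 38x_{Largo}.
∂π/∂x_{Largo} = 259 − 8x_{Largo} − 3x_{Mesa} = 0 ⇒ x_{Largo} = 32.375 − 0.375x_{Mesa}.
At x_{Mesa} = 11: x_{Largo} = 32.375 − 0.375·11 = 28.25.

28.25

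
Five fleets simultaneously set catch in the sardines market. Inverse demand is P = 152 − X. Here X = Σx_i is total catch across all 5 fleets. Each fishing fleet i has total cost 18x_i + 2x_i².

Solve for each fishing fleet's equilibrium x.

A representative fishing fleet's profit is π_i = x_i(152 − X) − 18x_i − 2x_i², with X = x_i + Σ_{j≠i} x_j.
First-order condition: 134 − 6x_i − Σ_{j≠i} x_j = 0.
With identical fishing fleets, set every x_j = x: then 134 − 6x − 4x = 0, i.e. x = 134/10 = 13.4.

13.4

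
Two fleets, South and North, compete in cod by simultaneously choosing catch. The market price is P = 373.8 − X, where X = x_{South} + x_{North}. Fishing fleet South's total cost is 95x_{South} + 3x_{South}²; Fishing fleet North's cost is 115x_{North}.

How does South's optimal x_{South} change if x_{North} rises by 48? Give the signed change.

Fishing fleet South's profit: π = x_{South}(373.8 − (x_{South} + x_{North})) − 95x_{South} − 3x_{South}².
∂π/∂x_{South} = 278.8 − 8x_{South} − x_{North} = 0, so x_{South} = 34.85 − 0.125x_{North}.
The reaction-function slope is −0.125, so a 48-unit rise in x_{North} moves x_{South} by −0.125 × 48 = −6. South's best response falls — the actions are strategic substitutes.

-6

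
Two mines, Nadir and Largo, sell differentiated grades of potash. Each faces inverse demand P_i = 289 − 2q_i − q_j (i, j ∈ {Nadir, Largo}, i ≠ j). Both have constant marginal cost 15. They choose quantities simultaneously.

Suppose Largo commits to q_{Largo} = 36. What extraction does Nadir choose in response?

59.5

Mine Nadir's profit: π = q_{Nadir}(289 − 2q_{Nadir} − q_{Largo}) − 15q_{Nadir}.
∂π/∂q_{Nadir} = 274 − 4q_{Nadir} − q_{Largo} = 0 ⇒ q_{Nadir} = 68.5 − 0.25q_{Largo}.
At q_{Largo} = 36: q_{Nadir} = 68.5 − 0.25·36 = 59.5.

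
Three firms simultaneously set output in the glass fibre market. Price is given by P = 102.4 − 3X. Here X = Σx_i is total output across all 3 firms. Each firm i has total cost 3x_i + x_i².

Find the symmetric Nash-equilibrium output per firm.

7.1

A representative firm's profit is π_i = x_i(102.4 − 3X) − 3x_i − x_i², with X = x_i + Σ_{j≠i} x_j.
First-order condition: 99.4 − 8x_i − 3Σ_{j≠i} x_j = 0.
In a symmetric equilibrium every firm chooses the same x, so Σ_{j≠i} x_j = 2x. The condition becomes 99.4 − 14x = 0, giving x = 99.4/14 = 7.1.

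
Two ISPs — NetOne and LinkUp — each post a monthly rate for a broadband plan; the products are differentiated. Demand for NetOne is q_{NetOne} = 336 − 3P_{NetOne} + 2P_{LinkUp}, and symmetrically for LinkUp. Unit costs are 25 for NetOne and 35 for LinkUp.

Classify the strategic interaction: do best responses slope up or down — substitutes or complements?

NetOne's profit: π = (P_{NetOne} − 25)(336 − 3P_{NetOne} + 2P_{LinkUp}).
∂π/∂P_{NetOne} = 411 − 6P_{NetOne} + 2P_{LinkUp} = 0 ⇒ P_{NetOne} = 68.5 + (1/3)P_{LinkUp}.
The best-response slope dP_{NetOne}/dP_{LinkUp} = 1/3 > 0: the reaction function is upward-sloping, so the choices are strategic complements.

strategic complements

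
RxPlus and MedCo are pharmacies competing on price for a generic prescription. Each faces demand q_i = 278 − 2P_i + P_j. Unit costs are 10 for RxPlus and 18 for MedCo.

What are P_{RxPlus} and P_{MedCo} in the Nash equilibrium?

100.4, 103.6

RxPlus's profit: π = (P_{RxPlus} − 10)(278 − 2P_{RxPlus} + P_{MedCo}).
∂π/∂P_{RxPlus} = 298 − 4P_{RxPlus} + P_{MedCo} = 0 ⇒ P_{RxPlus} = 74.5 + 0.25P_{MedCo}.
Similarly P_{MedCo} = 78.5 + 0.25P_{RxPlus}.
Solving the two reaction functions simultaneously: (1 − (0.25)(0.25))P_{RxPlus} = 74.5 + 0.25·78.5, so 0.9375P_{RxPlus} = 94.125 and P_{RxPlus} = 100.4.
Then P_{MedCo} = 78.5 + 0.25·100.4 = 103.6.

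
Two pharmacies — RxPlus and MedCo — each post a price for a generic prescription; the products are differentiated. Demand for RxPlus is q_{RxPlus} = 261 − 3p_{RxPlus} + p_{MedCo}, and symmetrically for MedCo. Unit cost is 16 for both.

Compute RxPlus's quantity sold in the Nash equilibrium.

137.4

RxPlus's profit: π = (p_{RxPlus} − 16)(261 − 3p_{RxPlus} + p_{MedCo}).
∂π/∂p_{RxPlus} = 309 − 6p_{RxPlus} + p_{MedCo} = 0 ⇒ p_{RxPlus} = 51.5 + (1/6)p_{MedCo}.
By symmetry p_{MedCo} = p_{RxPlus}; substituting into the reaction function, (5/6)p_{RxPlus} = 51.5 and p_{RxPlus} = 61.8.
q_{RxPlus} = 261 − 3·61.8 + 61.8 = 137.4.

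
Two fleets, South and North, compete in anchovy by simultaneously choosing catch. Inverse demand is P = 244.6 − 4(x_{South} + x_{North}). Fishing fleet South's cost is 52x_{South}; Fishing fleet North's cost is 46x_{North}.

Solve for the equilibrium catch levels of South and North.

15.55, 17.05

Fishing fleet South's profit: π = x_{South}(244.6 − 4(x_{South} + x_{North})) − 52x_{South}.
∂π/∂x_{South} = 192.6 − 8x_{South} − 4x_{North} = 0, so x_{South} = 24.075 − 0.5x_{North}.
By the same steps for North: x_{North} = 24.825 − 0.5x_{South}.
Substituting the second reaction function into the first: x_{South} = 24.075 − 0.5(24.825 − 0.5x_{South}), which gives 0.75x_{South} = 11.6625 ⇒ x_{South} = 15.55.
Then x_{North} = 24.825 − 0.5·15.55 = 17.05.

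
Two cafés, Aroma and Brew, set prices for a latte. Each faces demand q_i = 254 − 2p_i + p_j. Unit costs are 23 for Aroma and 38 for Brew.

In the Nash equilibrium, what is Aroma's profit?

12482

Aroma's profit: π = (p_{Aroma} − 23)(254 − 2p_{Aroma} + p_{Brew}).
∂π/∂p_{Aroma} = 300 − 4p_{Aroma} + p_{Brew} = 0 ⇒ p_{Aroma} = 75 + 0.25p_{Brew}.
Similarly p_{Brew} = 82.5 + 0.25p_{Aroma}.
Substituting the second reaction function into the first: p_{Aroma} = 75 + 0.25(82.5 + 0.25p_{Aroma}), which gives 0.9375p_{Aroma} = 95.625 ⇒ p_{Aroma} = 102.
Then p_{Brew} = 82.5 + 0.25·102 = 108.
q_{Aroma} = 254 − 2·102 + 108 = 158.
Profit = (102 − 23)·158 = 12482.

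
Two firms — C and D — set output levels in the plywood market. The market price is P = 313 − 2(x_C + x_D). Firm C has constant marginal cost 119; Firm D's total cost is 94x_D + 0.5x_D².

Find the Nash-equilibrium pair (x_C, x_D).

Firm C's profit: π = x_C(313 − 2(x_C + x_D)) − 119x_C.
∂π/∂x_C = 194 − 4x_C − 2x_D = 0, so x_C = 48.5 − 0.5x_D.
For D: ∂π/∂x_D = 219 − 5x_D − 2x_C = 0 ⇒ x_D = 43.8 − 0.4x_C.
Plugging x_D into C's best response: x_C = 48.5 − 0.5(43.8 − 0.4x_C) ⇒ 0.8x_C = 26.6, so x_C = 33.25.
Then x_D = 43.8 − 0.4·33.25 = 30.5.

33.25, 30.5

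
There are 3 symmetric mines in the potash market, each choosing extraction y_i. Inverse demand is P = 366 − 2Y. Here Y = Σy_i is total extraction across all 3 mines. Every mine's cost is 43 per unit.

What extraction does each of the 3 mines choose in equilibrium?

A representative mine's profit is π_i = y_i(366 − 2Y) − 43y_i, with Y = y_i + Σ_{j≠i} y_j.
First-order condition: 323 − 4y_i − 2Σ_{j≠i} y_j = 0.
Imposing symmetry (y_j = y for all j) turns Σ_{j≠i} y_j into 2y, so 323 = 8y and y = 40.375.

40.375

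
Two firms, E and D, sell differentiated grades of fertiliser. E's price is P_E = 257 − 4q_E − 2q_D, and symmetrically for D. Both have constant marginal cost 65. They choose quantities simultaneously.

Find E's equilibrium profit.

1474.56

Firm E's profit: π = q_E(257 − 4q_E − 2q_D) − 65q_E.
∂π/∂q_E = 192 − 8q_E − 2q_D = 0 ⇒ q_E = 24 − 0.25q_D.
The game is symmetric, so in equilibrium q_D = q_E: the reaction function gives 1.25q_E = 24, hence q_E = 19.2.
P_E = 257 − 4·19.2 − 2·19.2 = 141.8.
Profit = (141.8 − 65)·19.2 = 1474.56.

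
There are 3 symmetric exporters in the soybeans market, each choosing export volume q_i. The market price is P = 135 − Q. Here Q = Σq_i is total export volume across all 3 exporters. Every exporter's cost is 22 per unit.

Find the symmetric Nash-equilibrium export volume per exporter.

A representative exporter's profit is π_i = q_i(135 − Q) − 22q_i, with Q = q_i + Σ_{j≠i} q_j.
First-order condition: 113 − 2q_i − Σ_{j≠i} q_j = 0.
Imposing symmetry (q_j = q for all j) turns Σ_{j≠i} q_j into 2q, so 113 = 4q and q = 28.25.

28.25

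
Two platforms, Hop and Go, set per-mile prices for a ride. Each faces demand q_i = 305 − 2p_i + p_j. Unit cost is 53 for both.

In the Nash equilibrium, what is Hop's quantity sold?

Hop's profit: π = (p_{Hop} − 53)(305 − 2p_{Hop} + p_{Go}).
∂π/∂p_{Hop} = 411 − 4p_{Hop} + p_{Go} = 0 ⇒ p_{Hop} = 102.75 + 0.25p_{Go}.
Setting p_{Hop} = p_{Go} in the reaction function: p_{Hop} = 102.75 + 0.25p_{Hop}, so p_{Hop} = 102.75 / 0.75 = 137.
q_{Hop} = 305 − 2·137 + 137 = 168.

168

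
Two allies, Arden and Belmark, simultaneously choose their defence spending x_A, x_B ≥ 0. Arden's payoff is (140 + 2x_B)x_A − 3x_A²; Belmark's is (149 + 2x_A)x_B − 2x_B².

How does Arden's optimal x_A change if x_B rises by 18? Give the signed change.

6

Expanding Arden's payoff: 140x_A + 2x_Bx_A − 3x_A².
∂π/∂x_A = 140 + 2x_B − 6x_A = 0, so x_A = 70/3 + (1/3)x_B.
The reaction-function slope is 1/3, so an 18-unit rise in x_B moves x_A by 1/3 × 18 = 6. Arden's best response rises — the actions are strategic complements.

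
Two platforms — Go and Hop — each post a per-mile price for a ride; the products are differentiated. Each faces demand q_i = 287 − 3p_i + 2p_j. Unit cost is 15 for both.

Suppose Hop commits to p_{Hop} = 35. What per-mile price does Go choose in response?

67

Go's profit: π = (p_{Go} − 15)(287 − 3p_{Go} + 2p_{Hop}).
∂π/∂p_{Go} = 332 − 6p_{Go} + 2p_{Hop} = 0 ⇒ p_{Go} = 166/3 + (1/3)p_{Hop}.
At p_{Hop} = 35: p_{Go} = 166/3 + (1/3)·35 = 67.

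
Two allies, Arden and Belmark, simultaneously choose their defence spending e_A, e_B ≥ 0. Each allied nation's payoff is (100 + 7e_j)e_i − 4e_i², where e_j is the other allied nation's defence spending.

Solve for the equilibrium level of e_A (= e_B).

Arden's payoff is (100 + 7e_B)e_A − 4e_A².
∂π/∂e_A = 100 + 7e_B − 8e_A = 0, so e_A = 12.5 + 0.875e_B.
By symmetry e_B = e_A; substituting into the reaction function, 0.125e_A = 12.5 and e_A = 100.

100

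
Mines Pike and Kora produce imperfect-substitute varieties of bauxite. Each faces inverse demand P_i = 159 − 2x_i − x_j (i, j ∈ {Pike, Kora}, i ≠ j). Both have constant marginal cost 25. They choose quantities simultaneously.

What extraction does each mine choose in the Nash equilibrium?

Mine Pike's profit: π = x_{Pike}(159 − 2x_{Pike} − x_{Kora}) − 25x_{Pike}.
∂π/∂x_{Pike} = 134 − 4x_{Pike} − x_{Kora} = 0 ⇒ x_{Pike} = 33.5 − 0.25x_{Kora}.
The game is symmetric, so in equilibrium x_{Kora} = x_{Pike}: the reaction function gives 1.25x_{Pike} = 33.5, hence x_{Pike} = 26.8.

26.8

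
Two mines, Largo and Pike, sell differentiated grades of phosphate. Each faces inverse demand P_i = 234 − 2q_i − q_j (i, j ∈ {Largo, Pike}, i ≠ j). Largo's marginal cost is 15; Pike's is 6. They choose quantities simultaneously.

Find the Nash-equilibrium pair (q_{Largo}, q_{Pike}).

Mine Largo's profit: π = q_{Largo}(234 − 2q_{Largo} − q_{Pike}) − 15q_{Largo}.
∂π/∂q_{Largo} = 219 − 4q_{Largo} − q_{Pike} = 0 ⇒ q_{Largo} = 54.75 − 0.25q_{Pike}.
Similarly q_{Pike} = 57 − 0.25q_{Largo}.
Solving the two reaction functions simultaneously: (1 − (−0.25)(−0.25))q_{Largo} = 54.75 − 0.25·57, so 0.9375q_{Largo} = 40.5 and q_{Largo} = 43.2.
Then q_{Pike} = 57 − 0.25·43.2 = 46.2.

43.2, 46.2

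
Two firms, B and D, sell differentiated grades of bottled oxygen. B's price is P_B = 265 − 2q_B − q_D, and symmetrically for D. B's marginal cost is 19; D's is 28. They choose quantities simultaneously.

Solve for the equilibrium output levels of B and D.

Firm B's profit: π = q_B(265 − 2q_B − q_D) − 19q_B.
∂π/∂q_B = 246 − 4q_B − q_D = 0 ⇒ q_B = 61.5 − 0.25q_D.
Similarly q_D = 59.25 − 0.25q_B.
Solving the two reaction functions simultaneously: (1 − (−0.25)(−0.25))q_B = 61.5 − 0.25·59.25, so 0.9375q_B = 46.6875 and q_B = 49.8.
Then q_D = 59.25 − 0.25·49.8 = 46.8.

49.8, 46.8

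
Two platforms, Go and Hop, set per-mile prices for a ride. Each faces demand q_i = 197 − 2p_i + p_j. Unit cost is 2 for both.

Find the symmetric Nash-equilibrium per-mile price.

Go's profit: π = (p_{Go} − 2)(197 − 2p_{Go} + p_{Hop}).
∂π/∂p_{Go} = 201 − 4p_{Go} + p_{Hop} = 0 ⇒ p_{Go} = 50.25 + 0.25p_{Hop}.
The game is symmetric, so in equilibrium p_{Hop} = p_{Go}: the reaction function gives 0.75p_{Go} = 50.25, hence p_{Go} = 67.

67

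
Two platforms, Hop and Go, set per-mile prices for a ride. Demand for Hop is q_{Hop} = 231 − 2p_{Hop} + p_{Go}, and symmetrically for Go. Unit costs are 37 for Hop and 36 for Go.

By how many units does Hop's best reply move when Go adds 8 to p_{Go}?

Hop's profit: π = (p_{Hop} − 37)(231 − 2p_{Hop} + p_{Go}).
∂π/∂p_{Hop} = 305 − 4p_{Hop} + p_{Go} = 0 ⇒ p_{Hop} = 76.25 + 0.25p_{Go}.
The reaction-function slope is 0.25, so an 8-unit rise in p_{Go} moves p_{Hop} by 0.25 × 8 = 2. Hop's best response rises — the actions are strategic complements.

2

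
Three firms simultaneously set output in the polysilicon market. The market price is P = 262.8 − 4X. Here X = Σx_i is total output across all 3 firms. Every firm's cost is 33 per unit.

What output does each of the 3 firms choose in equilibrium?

14.3625

A representative firm's profit is π_i = x_i(262.8 − 4X) − 33x_i, with X = x_i + Σ_{j≠i} x_j.
First-order condition: 229.8 − 8x_i − 4Σ_{j≠i} x_j = 0.
In a symmetric equilibrium every firm chooses the same x, so Σ_{j≠i} x_j = 2x. The condition becomes 229.8 − 16x = 0, giving x = 229.8/16 = 14.3625.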